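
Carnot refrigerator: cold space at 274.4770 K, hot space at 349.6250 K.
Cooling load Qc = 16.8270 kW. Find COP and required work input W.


COP = 274.4770 / 75.1480 = 3.6525
W = 16.8270 / 3.6525 = 4.6070 kW

COP = 3.6525, W = 4.6070 kW


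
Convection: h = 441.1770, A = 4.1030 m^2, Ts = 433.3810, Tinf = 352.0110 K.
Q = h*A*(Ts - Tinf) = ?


dT = 81.3700 K
Q = 441.1770 * 4.1030 * 81.3700 = 147291.8429 W

147291.8429 W


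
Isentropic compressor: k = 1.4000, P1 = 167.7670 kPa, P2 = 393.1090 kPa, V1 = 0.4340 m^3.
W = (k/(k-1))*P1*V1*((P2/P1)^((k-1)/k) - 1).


(k-1)/k = 0.2857
(P2/P1)^exp = 1.2754
W = 3.5000 * 167.7670 * 0.4340 * (1.2754 - 1) = 70.1918 kJ

70.1918 kJ


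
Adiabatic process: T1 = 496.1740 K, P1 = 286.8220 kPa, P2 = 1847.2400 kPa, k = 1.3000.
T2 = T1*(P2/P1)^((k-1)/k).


(k-1)/k = 0.2308
(P2/P1)^exp = 1.5370
T2 = 496.1740 * 1.5370 = 762.6157 K

762.6157 K


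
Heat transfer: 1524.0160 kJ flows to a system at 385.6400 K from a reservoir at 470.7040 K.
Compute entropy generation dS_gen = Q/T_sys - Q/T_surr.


dS_sys = 1524.0160/385.6400 = 3.9519 kJ/K
dS_surr = -1524.0160/470.7040 = -3.2377 kJ/K
dS_gen = 3.9519 - 3.2377 = 0.7142 kJ/K (irreversible)

dS_gen = 0.7142 kJ/K, irreversible


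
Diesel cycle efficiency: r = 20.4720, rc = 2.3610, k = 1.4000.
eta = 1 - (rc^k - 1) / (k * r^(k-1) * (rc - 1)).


r^(k-1) = 3.3455
rc^k = 3.3292
eta = 0.6346 = 63.4617%

63.4617%


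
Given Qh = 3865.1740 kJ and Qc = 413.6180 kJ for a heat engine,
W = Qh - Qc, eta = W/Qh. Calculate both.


W = 3865.1740 - 413.6180 = 3451.5560 kJ
eta = 3451.5560 / 3865.1740 = 0.8930 = 89.2989%

W = 3451.5560 kJ, eta = 89.2989%


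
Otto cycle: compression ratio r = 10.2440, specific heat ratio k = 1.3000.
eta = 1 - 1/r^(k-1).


r^(k-1) = 2.0097
eta = 1 - 1/2.0097 = 0.5024 = 50.2424%

50.2424%


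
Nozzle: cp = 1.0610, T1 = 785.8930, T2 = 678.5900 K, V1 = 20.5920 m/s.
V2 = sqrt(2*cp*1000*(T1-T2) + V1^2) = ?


dT = 107.3030 K
2*cp*1000*dT = 227696.9660
V1^2 = 424.0305
V2 = sqrt(228120.9965) = 477.6201 m/s

477.6201 m/s


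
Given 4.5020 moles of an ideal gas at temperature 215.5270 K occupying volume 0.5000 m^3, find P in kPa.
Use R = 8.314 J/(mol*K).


P = nRT/V = 4.5020 * 8.314 * 215.5270 / 0.5000
= 8067.0954 / 0.5000 = 16134.1909 Pa = 16.1342 kPa

16.1342 kPa


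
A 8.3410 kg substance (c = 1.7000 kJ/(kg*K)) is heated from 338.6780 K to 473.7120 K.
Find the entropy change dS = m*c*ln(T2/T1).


T2/T1 = 1.3987
ln(T2/T1) = 0.3355
dS = 8.3410 * 1.7000 * 0.3355 = 4.7580 kJ/K

4.7580 kJ/K


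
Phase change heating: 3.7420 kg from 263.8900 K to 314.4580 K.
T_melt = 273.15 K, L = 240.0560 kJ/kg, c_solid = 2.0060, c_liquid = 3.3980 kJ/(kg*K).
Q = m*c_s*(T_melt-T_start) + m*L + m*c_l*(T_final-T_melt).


Q1 (sensible, solid) = 3.7420 * 2.0060 * 9.2600 = 69.5097 kJ
Q2 (latent) = 3.7420 * 240.0560 = 898.2896 kJ
Q3 (sensible, liquid) = 3.7420 * 3.3980 * 41.3080 = 525.2443 kJ
Q_total = 1493.0436 kJ

1493.0436 kJ


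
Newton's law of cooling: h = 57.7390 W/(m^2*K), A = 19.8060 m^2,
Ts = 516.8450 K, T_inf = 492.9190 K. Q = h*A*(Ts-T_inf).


dT = 23.9260 K
Q = 57.7390 * 19.8060 * 23.9260 = 27361.2624 W

27361.2624 W


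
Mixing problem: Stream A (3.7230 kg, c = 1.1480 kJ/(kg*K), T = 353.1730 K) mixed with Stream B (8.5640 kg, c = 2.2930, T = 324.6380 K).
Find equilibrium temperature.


num = 7884.4610
den = 23.9113
Tf = 329.7385 K

329.7385 K


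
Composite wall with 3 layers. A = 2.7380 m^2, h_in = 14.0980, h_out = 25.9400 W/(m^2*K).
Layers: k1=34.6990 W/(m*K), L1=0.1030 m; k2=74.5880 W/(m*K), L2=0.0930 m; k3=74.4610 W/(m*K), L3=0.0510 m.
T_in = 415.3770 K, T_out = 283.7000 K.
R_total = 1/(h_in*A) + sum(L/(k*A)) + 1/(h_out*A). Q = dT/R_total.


R_conv_in = 1/(14.0980*2.7380) = 0.0259
R_1 = 0.1030/(34.6990*2.7380) = 0.0011
R_2 = 0.0930/(74.5880*2.7380) = 0.0005
R_3 = 0.0510/(74.4610*2.7380) = 0.0003
R_conv_out = 1/(25.9400*2.7380) = 0.0141
R_total = 0.0418 K/W
Q = 131.6770 / 0.0418 = 3151.9767 W

R_total = 0.0418 K/W, Q = 3151.9767 W


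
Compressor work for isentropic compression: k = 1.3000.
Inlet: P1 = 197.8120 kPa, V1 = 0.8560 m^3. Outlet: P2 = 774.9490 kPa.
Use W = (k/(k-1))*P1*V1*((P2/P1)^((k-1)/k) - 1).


(k-1)/k = 0.2308
(P2/P1)^exp = 1.3704
W = 4.3333 * 197.8120 * 0.8560 * (1.3704 - 1) = 271.7894 kJ

271.7894 kJ


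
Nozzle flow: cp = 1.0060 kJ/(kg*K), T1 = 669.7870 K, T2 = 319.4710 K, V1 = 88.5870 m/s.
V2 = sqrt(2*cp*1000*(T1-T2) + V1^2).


dT = 350.3160 K
2*cp*1000*dT = 704835.7920
V1^2 = 7847.6566
V2 = sqrt(712683.4486) = 844.2058 m/s

844.2058 m/s


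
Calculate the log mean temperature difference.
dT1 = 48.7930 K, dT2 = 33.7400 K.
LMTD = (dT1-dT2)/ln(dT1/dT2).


dT1/dT2 = 1.4461
ln(dT1/dT2) = 0.3689
LMTD = 15.0530 / 0.3689 = 40.8048 K

40.8048 K


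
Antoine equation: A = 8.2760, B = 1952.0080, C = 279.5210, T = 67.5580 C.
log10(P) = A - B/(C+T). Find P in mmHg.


C+T = 347.0790
B/(C+T) = 5.6241
log10(P) = 8.2760 - 5.6241 = 2.6519
P = 10^2.6519 = 448.6391 mmHg

448.6391 mmHg


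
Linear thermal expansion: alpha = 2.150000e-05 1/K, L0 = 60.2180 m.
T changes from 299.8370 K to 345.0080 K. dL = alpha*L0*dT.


dT = 45.1710 K
dL = 2.150000e-05 * 60.2180 * 45.1710 = 0.058482 m
L_final = 60.276482 m

dL = 0.058482 m


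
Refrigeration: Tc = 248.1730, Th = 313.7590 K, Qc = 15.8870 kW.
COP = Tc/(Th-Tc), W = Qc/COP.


COP = 248.1730 / 65.5860 = 3.7839
W = 15.8870 / 3.7839 = 4.1985 kW

COP = 3.7839, W = 4.1985 kW


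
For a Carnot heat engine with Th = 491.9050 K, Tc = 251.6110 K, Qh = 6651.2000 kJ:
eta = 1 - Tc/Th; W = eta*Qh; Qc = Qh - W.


eta = 1 - 251.6110/491.9050 = 0.4885
W = 0.4885 * 6651.2000 = 3249.0897 kJ
Qc = 6651.2000 - 3249.0897 = 3402.1103 kJ

eta = 48.8497%, W = 3249.0897 kJ, Qc = 3402.1103 kJ


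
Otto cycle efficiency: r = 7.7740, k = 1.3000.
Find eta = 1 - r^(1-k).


r^(k-1) = 1.8501
eta = 1 - 1/1.8501 = 0.4595 = 45.9486%

45.9486%


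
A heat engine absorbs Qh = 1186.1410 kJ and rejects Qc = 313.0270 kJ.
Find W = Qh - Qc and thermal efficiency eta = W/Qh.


W = 1186.1410 - 313.0270 = 873.1140 kJ
eta = 873.1140 / 1186.1410 = 0.7361 = 73.6096%

W = 873.1140 kJ, eta = 73.6096%


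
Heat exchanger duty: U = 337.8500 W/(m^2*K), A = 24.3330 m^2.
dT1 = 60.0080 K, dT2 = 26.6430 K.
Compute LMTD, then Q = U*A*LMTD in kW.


LMTD = 41.0924 K
Q = 337.8500 * 24.3330 * 41.0924 = 337816.3421 W = 337.8163 kW

337.8163 kW


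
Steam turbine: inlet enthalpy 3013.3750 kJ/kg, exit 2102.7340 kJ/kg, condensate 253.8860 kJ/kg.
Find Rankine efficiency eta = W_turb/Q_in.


W = 910.6410 kJ/kg
Q_in = 2759.4890 kJ/kg
eta = 0.3300 = 33.0003%

eta = 33.0003%


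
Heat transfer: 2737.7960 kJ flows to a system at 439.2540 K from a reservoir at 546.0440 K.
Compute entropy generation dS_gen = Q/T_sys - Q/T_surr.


dS_sys = 2737.7960/439.2540 = 6.2328 kJ/K
dS_surr = -2737.7960/546.0440 = -5.0139 kJ/K
dS_gen = 6.2328 - 5.0139 = 1.2190 kJ/K (irreversible)

dS_gen = 1.2190 kJ/K, irreversible


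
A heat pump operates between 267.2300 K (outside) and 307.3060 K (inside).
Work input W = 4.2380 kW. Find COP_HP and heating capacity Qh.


COP = 307.3060 / 40.0760 = 7.6681
Qh = 7.6681 * 4.2380 = 32.4973 kW

COP = 7.6681, Qh = 32.4973 kW


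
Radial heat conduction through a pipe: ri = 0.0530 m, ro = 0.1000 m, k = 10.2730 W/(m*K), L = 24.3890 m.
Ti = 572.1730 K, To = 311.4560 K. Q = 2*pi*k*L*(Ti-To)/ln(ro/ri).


dT = 260.7170 K
ln(ro/ri) = 0.6349
Q = 2*pi*10.2730*24.3890*260.7170 / 0.6349 = 646472.4711 W

646472.4711 W


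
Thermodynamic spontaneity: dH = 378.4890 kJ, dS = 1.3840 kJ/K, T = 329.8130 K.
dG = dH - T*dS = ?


T*dS = 329.8130 * 1.3840 = 456.4612 kJ
dG = 378.4890 - 456.4612 = -77.9722 kJ (spontaneous)

dG = -77.9722 kJ, spontaneous


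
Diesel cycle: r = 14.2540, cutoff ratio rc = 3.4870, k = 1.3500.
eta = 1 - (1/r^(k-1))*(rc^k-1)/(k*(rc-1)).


r^(k-1) = 2.5344
rc^k = 5.3990
eta = 0.4830 = 48.3033%

48.3033%


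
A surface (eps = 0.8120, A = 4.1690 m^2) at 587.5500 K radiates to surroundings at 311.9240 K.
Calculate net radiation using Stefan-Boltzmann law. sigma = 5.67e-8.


T^4 = 1.1917e+11
Tsurr^4 = 9.4666e+09
Q = 0.8120 * 5.67e-8 * 4.1690 * 1.0971e+11 = 21057.3844 W

21057.3844 W


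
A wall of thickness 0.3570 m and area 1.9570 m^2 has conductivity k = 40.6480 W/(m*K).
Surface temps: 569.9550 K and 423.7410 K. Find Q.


dT = 146.2140 K
Q = 40.6480 * 1.9570 * 146.2140 / 0.3570 = 32579.9752 W

32579.9752 W


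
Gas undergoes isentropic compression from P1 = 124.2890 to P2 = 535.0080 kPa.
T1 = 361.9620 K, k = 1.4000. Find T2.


(k-1)/k = 0.2857
(P2/P1)^exp = 1.5175
T2 = 361.9620 * 1.5175 = 549.2691 K

549.2691 K


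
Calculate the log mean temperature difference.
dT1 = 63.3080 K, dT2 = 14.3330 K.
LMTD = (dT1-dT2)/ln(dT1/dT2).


dT1/dT2 = 4.4169
ln(dT1/dT2) = 1.4854
LMTD = 48.9750 / 1.4854 = 32.9699 K

32.9699 K


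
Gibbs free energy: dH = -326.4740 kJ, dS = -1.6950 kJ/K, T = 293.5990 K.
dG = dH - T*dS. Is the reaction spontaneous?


T*dS = 293.5990 * -1.6950 = -497.6503 kJ
dG = -326.4740 + 497.6503 = 171.1763 kJ (non-spontaneous)

dG = 171.1763 kJ, non-spontaneous


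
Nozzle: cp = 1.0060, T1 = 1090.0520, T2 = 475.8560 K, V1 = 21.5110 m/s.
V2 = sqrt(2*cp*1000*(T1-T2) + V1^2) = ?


dT = 614.1960 K
2*cp*1000*dT = 1235762.3520
V1^2 = 462.7231
V2 = sqrt(1236225.0751) = 1111.8566 m/s

1111.8566 m/s


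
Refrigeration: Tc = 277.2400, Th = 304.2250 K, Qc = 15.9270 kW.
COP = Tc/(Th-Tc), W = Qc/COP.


COP = 277.2400 / 26.9850 = 10.2739
W = 15.9270 / 10.2739 = 1.5502 kW

COP = 10.2739, W = 1.5502 kW


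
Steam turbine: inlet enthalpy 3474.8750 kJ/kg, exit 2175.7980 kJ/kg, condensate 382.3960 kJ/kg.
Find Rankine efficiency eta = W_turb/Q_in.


W = 1299.0770 kJ/kg
Q_in = 3092.4790 kJ/kg
eta = 0.4201 = 42.0076%

eta = 42.0076%


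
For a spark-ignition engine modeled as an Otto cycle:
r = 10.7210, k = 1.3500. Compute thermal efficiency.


r^(k-1) = 2.2939
eta = 1 - 1/2.2939 = 0.5641 = 56.4069%

56.4069%


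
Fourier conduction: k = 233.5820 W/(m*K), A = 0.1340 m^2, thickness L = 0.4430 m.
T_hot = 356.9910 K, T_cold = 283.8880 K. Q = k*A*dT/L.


dT = 73.1030 K
Q = 233.5820 * 0.1340 * 73.1030 / 0.4430 = 5165.0633 W

5165.0633 W


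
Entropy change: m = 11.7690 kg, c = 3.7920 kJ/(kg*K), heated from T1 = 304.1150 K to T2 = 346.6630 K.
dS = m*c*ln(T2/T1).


T2/T1 = 1.1399
ln(T2/T1) = 0.1309
dS = 11.7690 * 3.7920 * 0.1309 = 5.8439 kJ/K

5.8439 kJ/K


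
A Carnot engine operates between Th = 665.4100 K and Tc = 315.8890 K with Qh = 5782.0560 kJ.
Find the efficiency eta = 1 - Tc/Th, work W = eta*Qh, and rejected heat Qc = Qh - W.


eta = 1 - 315.8890/665.4100 = 0.5253
W = 0.5253 * 5782.0560 = 3037.1500 kJ
Qc = 5782.0560 - 3037.1500 = 2744.9060 kJ

eta = 52.5272%, W = 3037.1500 kJ, Qc = 2744.9060 kJ


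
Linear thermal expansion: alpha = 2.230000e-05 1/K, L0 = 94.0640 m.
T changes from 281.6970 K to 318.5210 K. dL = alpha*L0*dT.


dT = 36.8240 K
dL = 2.230000e-05 * 94.0640 * 36.8240 = 0.077243 m
L_final = 94.141243 m

dL = 0.077243 m


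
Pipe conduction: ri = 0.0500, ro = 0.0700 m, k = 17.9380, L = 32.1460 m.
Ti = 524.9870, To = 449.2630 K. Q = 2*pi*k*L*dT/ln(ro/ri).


dT = 75.7240 K
ln(ro/ri) = 0.3365
Q = 2*pi*17.9380*32.1460*75.7240 / 0.3365 = 815389.5480 W

815389.5480 W


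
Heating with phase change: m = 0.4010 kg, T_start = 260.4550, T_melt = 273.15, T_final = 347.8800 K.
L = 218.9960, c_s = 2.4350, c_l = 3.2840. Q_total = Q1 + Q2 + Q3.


Q1 (sensible, solid) = 0.4010 * 2.4350 * 12.6950 = 12.3958 kJ
Q2 (latent) = 0.4010 * 218.9960 = 87.8174 kJ
Q3 (sensible, liquid) = 0.4010 * 3.2840 * 74.7300 = 98.4107 kJ
Q_total = 198.6240 kJ

198.6240 kJ


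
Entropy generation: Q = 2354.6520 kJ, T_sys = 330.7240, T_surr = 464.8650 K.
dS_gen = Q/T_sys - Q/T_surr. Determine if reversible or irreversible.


dS_sys = 2354.6520/330.7240 = 7.1197 kJ/K
dS_surr = -2354.6520/464.8650 = -5.0652 kJ/K
dS_gen = 7.1197 - 5.0652 = 2.0545 kJ/K (irreversible)

dS_gen = 2.0545 kJ/K, irreversible


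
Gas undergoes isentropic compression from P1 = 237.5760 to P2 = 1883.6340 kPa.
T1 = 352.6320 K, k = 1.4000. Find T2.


(k-1)/k = 0.2857
(P2/P1)^exp = 1.8068
T2 = 352.6320 * 1.8068 = 637.1391 K

637.1391 K


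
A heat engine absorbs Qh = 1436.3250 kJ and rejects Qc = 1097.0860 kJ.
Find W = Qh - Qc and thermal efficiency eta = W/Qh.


W = 1436.3250 - 1097.0860 = 339.2390 kJ
eta = 339.2390 / 1436.3250 = 0.2362 = 23.6185%

W = 339.2390 kJ, eta = 23.6185%


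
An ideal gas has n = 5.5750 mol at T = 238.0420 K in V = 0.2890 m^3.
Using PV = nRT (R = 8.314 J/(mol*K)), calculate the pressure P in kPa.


P = nRT/V = 5.5750 * 8.314 * 238.0420 / 0.2890
= 11033.3776 / 0.2890 = 38177.7772 Pa = 38.1778 kPa

38.1778 kPa


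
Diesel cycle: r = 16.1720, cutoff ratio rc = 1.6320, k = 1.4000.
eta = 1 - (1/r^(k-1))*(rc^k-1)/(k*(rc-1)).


r^(k-1) = 3.0444
rc^k = 1.9852
eta = 0.6343 = 63.4252%

63.4252%


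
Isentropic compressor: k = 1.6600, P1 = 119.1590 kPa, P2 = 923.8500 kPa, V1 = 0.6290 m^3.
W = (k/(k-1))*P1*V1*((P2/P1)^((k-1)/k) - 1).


(k-1)/k = 0.3976
(P2/P1)^exp = 2.2576
W = 2.5152 * 119.1590 * 0.6290 * (2.2576 - 1) = 237.0737 kJ

237.0737 kJ


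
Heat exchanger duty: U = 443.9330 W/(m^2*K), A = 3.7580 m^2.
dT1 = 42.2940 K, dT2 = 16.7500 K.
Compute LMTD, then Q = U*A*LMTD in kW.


LMTD = 27.5780 K
Q = 443.9330 * 3.7580 * 27.5780 = 46008.3130 W = 46.0083 kW

46.0083 kW


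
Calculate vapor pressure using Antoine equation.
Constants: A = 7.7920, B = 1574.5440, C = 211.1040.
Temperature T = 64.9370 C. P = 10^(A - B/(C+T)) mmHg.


C+T = 276.0410
B/(C+T) = 5.7040
log10(P) = 7.7920 - 5.7040 = 2.0880
P = 10^2.0880 = 122.4554 mmHg

122.4554 mmHg


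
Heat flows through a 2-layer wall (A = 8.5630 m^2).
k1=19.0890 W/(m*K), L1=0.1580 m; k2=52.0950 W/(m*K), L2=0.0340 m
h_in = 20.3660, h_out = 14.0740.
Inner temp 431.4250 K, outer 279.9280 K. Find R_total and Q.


R_conv_in = 1/(20.3660*8.5630) = 0.0057
R_1 = 0.1580/(19.0890*8.5630) = 0.0010
R_2 = 0.0340/(52.0950*8.5630) = 7.6218e-05
R_conv_out = 1/(14.0740*8.5630) = 0.0083
R_total = 0.0151 K/W
Q = 151.4970 / 0.0151 = 10049.7939 W

R_total = 0.0151 K/W, Q = 10049.7939 W


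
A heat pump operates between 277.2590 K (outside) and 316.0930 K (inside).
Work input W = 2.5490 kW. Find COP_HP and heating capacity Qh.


COP = 316.0930 / 38.8340 = 8.1396
Qh = 8.1396 * 2.5490 = 20.7478 kW

COP = 8.1396, Qh = 20.7478 kW


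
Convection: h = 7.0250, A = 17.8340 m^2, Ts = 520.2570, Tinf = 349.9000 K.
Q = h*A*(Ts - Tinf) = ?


dT = 170.3570 K
Q = 7.0250 * 17.8340 * 170.3570 = 21342.9808 W

21342.9808 W


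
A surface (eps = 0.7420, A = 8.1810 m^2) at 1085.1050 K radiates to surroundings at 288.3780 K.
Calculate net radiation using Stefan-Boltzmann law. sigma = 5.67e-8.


T^4 = 1.3864e+12
Tsurr^4 = 6.9159e+09
Q = 0.7420 * 5.67e-8 * 8.1810 * 1.3795e+12 = 474797.6474 W

474797.6474 W


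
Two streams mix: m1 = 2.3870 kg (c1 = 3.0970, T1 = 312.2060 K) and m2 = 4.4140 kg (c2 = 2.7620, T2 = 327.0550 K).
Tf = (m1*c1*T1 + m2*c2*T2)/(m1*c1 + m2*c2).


num = 6295.2756
den = 19.5840
Tf = 321.4498 K

321.4498 K


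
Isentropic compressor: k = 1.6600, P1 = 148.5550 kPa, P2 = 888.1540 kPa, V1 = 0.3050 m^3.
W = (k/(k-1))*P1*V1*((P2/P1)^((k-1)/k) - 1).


(k-1)/k = 0.3976
(P2/P1)^exp = 2.0360
W = 2.5152 * 148.5550 * 0.3050 * (2.0360 - 1) = 118.0576 kJ

118.0576 kJ


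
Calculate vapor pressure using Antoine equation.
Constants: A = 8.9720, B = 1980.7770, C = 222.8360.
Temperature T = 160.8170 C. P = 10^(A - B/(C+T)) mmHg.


C+T = 383.6530
B/(C+T) = 5.1629
log10(P) = 8.9720 - 5.1629 = 3.8091
P = 10^3.8091 = 6442.5989 mmHg

6442.5989 mmHg


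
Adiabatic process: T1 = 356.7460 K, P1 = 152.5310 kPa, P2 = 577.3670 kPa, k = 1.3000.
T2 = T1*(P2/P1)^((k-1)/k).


(k-1)/k = 0.2308
(P2/P1)^exp = 1.3596
T2 = 356.7460 * 1.3596 = 485.0264 K

485.0264 K


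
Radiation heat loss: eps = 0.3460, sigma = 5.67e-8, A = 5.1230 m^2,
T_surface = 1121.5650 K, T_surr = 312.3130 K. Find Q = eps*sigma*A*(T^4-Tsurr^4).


T^4 = 1.5823e+12
Tsurr^4 = 9.5139e+09
Q = 0.3460 * 5.67e-8 * 5.1230 * 1.5728e+12 = 158074.6337 W

158074.6337 W


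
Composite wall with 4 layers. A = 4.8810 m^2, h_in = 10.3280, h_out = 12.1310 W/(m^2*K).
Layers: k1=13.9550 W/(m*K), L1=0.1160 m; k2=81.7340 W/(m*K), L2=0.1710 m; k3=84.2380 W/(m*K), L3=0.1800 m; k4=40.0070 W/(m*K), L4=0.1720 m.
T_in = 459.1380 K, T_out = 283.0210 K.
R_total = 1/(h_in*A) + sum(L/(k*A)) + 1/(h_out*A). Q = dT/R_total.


R_conv_in = 1/(10.3280*4.8810) = 0.0198
R_1 = 0.1160/(13.9550*4.8810) = 0.0017
R_2 = 0.1710/(81.7340*4.8810) = 0.0004
R_3 = 0.1800/(84.2380*4.8810) = 0.0004
R_4 = 0.1720/(40.0070*4.8810) = 0.0009
R_conv_out = 1/(12.1310*4.8810) = 0.0169
R_total = 0.0402 K/W
Q = 176.1170 / 0.0402 = 4383.6553 W

R_total = 0.0402 K/W, Q = 4383.6553 W


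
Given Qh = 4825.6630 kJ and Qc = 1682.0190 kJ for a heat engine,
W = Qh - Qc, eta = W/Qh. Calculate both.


W = 4825.6630 - 1682.0190 = 3143.6440 kJ
eta = 3143.6440 / 4825.6630 = 0.6514 = 65.1443%

W = 3143.6440 kJ, eta = 65.1443%


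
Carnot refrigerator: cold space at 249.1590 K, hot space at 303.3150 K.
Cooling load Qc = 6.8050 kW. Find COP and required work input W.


COP = 249.1590 / 54.1560 = 4.6008
W = 6.8050 / 4.6008 = 1.4791 kW

COP = 4.6008, W = 1.4791 kW


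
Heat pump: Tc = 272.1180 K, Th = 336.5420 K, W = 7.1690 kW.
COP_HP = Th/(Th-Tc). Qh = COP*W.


COP = 336.5420 / 64.4240 = 5.2239
Qh = 5.2239 * 7.1690 = 37.4499 kW

COP = 5.2239, Qh = 37.4499 kW


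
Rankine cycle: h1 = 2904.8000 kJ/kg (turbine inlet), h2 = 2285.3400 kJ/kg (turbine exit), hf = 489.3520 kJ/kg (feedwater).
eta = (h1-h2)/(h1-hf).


W = 619.4600 kJ/kg
Q_in = 2415.4480 kJ/kg
eta = 0.2565 = 25.6458%

eta = 25.6458%


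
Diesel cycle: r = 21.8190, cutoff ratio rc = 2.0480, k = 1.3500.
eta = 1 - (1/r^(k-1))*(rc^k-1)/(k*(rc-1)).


r^(k-1) = 2.9417
rc^k = 2.6321
eta = 0.6079 = 60.7854%

60.7854%


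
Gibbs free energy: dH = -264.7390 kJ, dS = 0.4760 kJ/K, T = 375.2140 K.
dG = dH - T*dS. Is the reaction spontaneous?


T*dS = 375.2140 * 0.4760 = 178.6019 kJ
dG = -264.7390 - 178.6019 = -443.3409 kJ (spontaneous)

dG = -443.3409 kJ, spontaneous


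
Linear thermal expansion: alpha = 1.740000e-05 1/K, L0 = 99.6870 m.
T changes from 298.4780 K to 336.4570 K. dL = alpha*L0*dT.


dT = 37.9790 K
dL = 1.740000e-05 * 99.6870 * 37.9790 = 0.065877 m
L_final = 99.752877 m

dL = 0.065877 m


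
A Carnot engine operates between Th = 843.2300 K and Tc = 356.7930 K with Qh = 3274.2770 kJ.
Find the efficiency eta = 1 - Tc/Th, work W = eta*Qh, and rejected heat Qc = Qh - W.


eta = 1 - 356.7930/843.2300 = 0.5769
W = 0.5769 * 3274.2770 = 1888.8435 kJ
Qc = 3274.2770 - 1888.8435 = 1385.4335 kJ

eta = 57.6873%, W = 1888.8435 kJ, Qc = 1385.4335 kJ


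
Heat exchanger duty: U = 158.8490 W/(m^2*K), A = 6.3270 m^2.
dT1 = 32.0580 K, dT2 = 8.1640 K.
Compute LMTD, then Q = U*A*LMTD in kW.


LMTD = 17.4688 K
Q = 158.8490 * 6.3270 * 17.4688 = 17556.7694 W = 17.5568 kW

17.5568 kW


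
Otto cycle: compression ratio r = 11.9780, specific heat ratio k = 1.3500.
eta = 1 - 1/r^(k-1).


r^(k-1) = 2.3847
eta = 1 - 1/2.3847 = 0.5807 = 58.0661%

58.0661%


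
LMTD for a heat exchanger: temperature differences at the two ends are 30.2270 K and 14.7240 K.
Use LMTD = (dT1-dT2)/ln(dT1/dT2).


dT1/dT2 = 2.0529
ln(dT1/dT2) = 0.7193
LMTD = 15.5030 / 0.7193 = 21.5542 K

21.5542 K


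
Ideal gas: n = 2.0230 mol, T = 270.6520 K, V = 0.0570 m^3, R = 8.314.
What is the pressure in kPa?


P = nRT/V = 2.0230 * 8.314 * 270.6520 / 0.0570
= 4552.1561 / 0.0570 = 79862.3872 Pa = 79.8624 kPa

79.8624 kPa


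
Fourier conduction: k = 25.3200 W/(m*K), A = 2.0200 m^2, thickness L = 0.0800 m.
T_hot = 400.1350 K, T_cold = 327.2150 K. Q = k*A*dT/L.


dT = 72.9200 K
Q = 25.3200 * 2.0200 * 72.9200 / 0.0800 = 46619.9436 W

46619.9436 W


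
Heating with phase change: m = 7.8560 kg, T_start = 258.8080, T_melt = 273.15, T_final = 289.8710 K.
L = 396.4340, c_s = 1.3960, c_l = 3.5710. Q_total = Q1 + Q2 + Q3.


Q1 (sensible, solid) = 7.8560 * 1.3960 * 14.3420 = 157.2884 kJ
Q2 (latent) = 7.8560 * 396.4340 = 3114.3855 kJ
Q3 (sensible, liquid) = 7.8560 * 3.5710 * 16.7210 = 469.0872 kJ
Q_total = 3740.7611 kJ

3740.7611 kJ


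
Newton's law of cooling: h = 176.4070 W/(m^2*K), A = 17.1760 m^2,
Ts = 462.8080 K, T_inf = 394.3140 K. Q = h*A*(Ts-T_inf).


dT = 68.4940 K
Q = 176.4070 * 17.1760 * 68.4940 = 207534.5345 W

207534.5345 W


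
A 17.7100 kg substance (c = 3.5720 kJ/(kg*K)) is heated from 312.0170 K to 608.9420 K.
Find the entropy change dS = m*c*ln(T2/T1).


T2/T1 = 1.9516
ln(T2/T1) = 0.6687
dS = 17.7100 * 3.5720 * 0.6687 = 42.2999 kJ/K

42.2999 kJ/K


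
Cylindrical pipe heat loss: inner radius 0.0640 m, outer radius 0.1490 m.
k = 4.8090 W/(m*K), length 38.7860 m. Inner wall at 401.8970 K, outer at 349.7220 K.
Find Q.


dT = 52.1750 K
ln(ro/ri) = 0.8451
Q = 2*pi*4.8090*38.7860*52.1750 / 0.8451 = 72357.3903 W

72357.3903 W


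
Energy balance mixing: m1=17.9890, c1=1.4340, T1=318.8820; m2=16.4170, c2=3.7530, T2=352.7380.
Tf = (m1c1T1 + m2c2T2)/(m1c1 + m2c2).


num = 29959.1989
den = 87.4092
Tf = 342.7464 K

342.7464 K


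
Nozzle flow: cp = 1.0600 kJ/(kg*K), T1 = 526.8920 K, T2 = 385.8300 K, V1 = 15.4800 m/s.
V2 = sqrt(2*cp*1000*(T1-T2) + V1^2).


dT = 141.0620 K
2*cp*1000*dT = 299051.4400
V1^2 = 239.6304
V2 = sqrt(299291.0704) = 547.0750 m/s

547.0750 m/s


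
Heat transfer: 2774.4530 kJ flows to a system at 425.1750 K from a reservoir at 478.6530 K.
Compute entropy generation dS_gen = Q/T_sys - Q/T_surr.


dS_sys = 2774.4530/425.1750 = 6.5254 kJ/K
dS_surr = -2774.4530/478.6530 = -5.7964 kJ/K
dS_gen = 6.5254 - 5.7964 = 0.7291 kJ/K (irreversible)

dS_gen = 0.7291 kJ/K, irreversible


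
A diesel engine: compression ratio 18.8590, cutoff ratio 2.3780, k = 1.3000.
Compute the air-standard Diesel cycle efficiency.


r^(k-1) = 2.4135
rc^k = 3.0837
eta = 0.5181 = 51.8061%

51.8061%


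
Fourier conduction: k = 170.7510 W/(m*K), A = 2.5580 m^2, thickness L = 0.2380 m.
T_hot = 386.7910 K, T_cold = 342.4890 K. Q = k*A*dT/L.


dT = 44.3020 K
Q = 170.7510 * 2.5580 * 44.3020 / 0.2380 = 81303.6741 W

81303.6741 W


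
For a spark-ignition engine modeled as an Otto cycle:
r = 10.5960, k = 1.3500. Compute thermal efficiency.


r^(k-1) = 2.2845
eta = 1 - 1/2.2845 = 0.5623 = 56.2276%

56.2276%


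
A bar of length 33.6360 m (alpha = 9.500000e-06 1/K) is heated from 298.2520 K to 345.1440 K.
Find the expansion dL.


dT = 46.8920 K
dL = 9.500000e-06 * 33.6360 * 46.8920 = 0.014984 m
L_final = 33.650984 m

dL = 0.014984 m


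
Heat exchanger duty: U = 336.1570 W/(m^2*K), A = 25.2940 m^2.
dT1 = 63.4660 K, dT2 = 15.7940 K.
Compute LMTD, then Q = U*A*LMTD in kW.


LMTD = 34.2748 K
Q = 336.1570 * 25.2940 * 34.2748 = 291430.6279 W = 291.4306 kW

291.4306 kW


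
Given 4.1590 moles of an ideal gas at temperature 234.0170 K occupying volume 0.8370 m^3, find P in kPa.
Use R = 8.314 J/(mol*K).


P = nRT/V = 4.1590 * 8.314 * 234.0170 / 0.8370
= 8091.8225 / 0.8370 = 9667.6494 Pa = 9.6676 kPa

9.6676 kPa


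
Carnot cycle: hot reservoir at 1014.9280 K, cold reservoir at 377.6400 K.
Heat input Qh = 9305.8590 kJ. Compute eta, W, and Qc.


eta = 1 - 377.6400/1014.9280 = 0.6279
W = 0.6279 * 9305.8590 = 5843.2837 kJ
Qc = 9305.8590 - 5843.2837 = 3462.5753 kJ

eta = 62.7914%, W = 5843.2837 kJ, Qc = 3462.5753 kJ


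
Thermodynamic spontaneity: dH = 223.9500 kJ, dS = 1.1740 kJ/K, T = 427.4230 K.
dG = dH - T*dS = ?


T*dS = 427.4230 * 1.1740 = 501.7946 kJ
dG = 223.9500 - 501.7946 = -277.8446 kJ (spontaneous)

dG = -277.8446 kJ, spontaneous


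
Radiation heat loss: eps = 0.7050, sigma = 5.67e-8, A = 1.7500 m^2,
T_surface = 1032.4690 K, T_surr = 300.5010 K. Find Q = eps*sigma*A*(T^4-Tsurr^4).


T^4 = 1.1363e+12
Tsurr^4 = 8.1542e+09
Q = 0.7050 * 5.67e-8 * 1.7500 * 1.1282e+12 = 78920.6447 W

78920.6447 W


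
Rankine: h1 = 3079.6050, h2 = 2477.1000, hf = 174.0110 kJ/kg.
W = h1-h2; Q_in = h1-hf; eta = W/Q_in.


W = 602.5050 kJ/kg
Q_in = 2905.5940 kJ/kg
eta = 0.2074 = 20.7360%

eta = 20.7360%


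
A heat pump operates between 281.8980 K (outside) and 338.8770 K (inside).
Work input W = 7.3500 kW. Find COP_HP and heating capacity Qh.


COP = 338.8770 / 56.9790 = 5.9474
Qh = 5.9474 * 7.3500 = 43.7134 kW

COP = 5.9474, Qh = 43.7134 kW


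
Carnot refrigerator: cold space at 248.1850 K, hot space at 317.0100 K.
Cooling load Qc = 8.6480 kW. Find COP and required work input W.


COP = 248.1850 / 68.8250 = 3.6060
W = 8.6480 / 3.6060 = 2.3982 kW

COP = 3.6060, W = 2.3982 kW


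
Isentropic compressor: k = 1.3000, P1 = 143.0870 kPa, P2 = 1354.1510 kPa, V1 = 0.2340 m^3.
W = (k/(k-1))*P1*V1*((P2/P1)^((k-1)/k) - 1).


(k-1)/k = 0.2308
(P2/P1)^exp = 1.6798
W = 4.3333 * 143.0870 * 0.2340 * (1.6798 - 1) = 98.6260 kJ

98.6260 kJ


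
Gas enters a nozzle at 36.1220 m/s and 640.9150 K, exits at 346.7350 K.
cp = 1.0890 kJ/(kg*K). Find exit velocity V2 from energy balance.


dT = 294.1800 K
2*cp*1000*dT = 640724.0400
V1^2 = 1304.7989
V2 = sqrt(642028.8389) = 801.2670 m/s

801.2670 m/s


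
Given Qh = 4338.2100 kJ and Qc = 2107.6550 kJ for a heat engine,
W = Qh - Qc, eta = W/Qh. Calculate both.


W = 4338.2100 - 2107.6550 = 2230.5550 kJ
eta = 2230.5550 / 4338.2100 = 0.5142 = 51.4165%

W = 2230.5550 kJ, eta = 51.4165%


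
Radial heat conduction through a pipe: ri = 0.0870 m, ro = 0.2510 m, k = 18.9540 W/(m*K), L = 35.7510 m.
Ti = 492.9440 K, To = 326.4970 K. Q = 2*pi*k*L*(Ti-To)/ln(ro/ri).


dT = 166.4470 K
ln(ro/ri) = 1.0595
Q = 2*pi*18.9540*35.7510*166.4470 / 1.0595 = 668845.1433 W

668845.1433 W


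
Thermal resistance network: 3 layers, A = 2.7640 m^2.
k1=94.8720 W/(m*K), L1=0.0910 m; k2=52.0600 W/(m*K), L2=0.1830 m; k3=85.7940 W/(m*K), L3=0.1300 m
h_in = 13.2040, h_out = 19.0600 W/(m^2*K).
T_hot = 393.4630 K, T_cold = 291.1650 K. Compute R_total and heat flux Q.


R_conv_in = 1/(13.2040*2.7640) = 0.0274
R_1 = 0.0910/(94.8720*2.7640) = 0.0003
R_2 = 0.1830/(52.0600*2.7640) = 0.0013
R_3 = 0.1300/(85.7940*2.7640) = 0.0005
R_conv_out = 1/(19.0600*2.7640) = 0.0190
R_total = 0.0485 K/W
Q = 102.2980 / 0.0485 = 2107.0972 W

R_total = 0.0485 K/W, Q = 2107.0972 W


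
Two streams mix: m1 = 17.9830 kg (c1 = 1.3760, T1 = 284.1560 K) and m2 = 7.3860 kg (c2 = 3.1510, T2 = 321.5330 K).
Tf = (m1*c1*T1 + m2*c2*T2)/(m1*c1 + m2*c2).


num = 14514.4583
den = 48.0179
Tf = 302.2719 K

302.2719 K


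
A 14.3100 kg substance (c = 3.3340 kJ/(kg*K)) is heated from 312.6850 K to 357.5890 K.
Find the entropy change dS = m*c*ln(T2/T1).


T2/T1 = 1.1436
ln(T2/T1) = 0.1342
dS = 14.3100 * 3.3340 * 0.1342 = 6.4020 kJ/K

6.4020 kJ/K


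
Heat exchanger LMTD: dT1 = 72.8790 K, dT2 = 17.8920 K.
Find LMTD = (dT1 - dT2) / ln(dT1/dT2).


dT1/dT2 = 4.0733
ln(dT1/dT2) = 1.4044
LMTD = 54.9870 / 1.4044 = 39.1521 K

39.1521 K


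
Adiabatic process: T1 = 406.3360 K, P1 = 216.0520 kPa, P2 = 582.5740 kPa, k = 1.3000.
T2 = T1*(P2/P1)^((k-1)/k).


(k-1)/k = 0.2308
(P2/P1)^exp = 1.2572
T2 = 406.3360 * 1.2572 = 510.8566 K

510.8566 K


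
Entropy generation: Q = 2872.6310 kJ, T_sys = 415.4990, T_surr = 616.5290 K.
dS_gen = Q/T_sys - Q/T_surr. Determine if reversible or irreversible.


dS_sys = 2872.6310/415.4990 = 6.9137 kJ/K
dS_surr = -2872.6310/616.5290 = -4.6594 kJ/K
dS_gen = 6.9137 - 4.6594 = 2.2543 kJ/K (irreversible)

dS_gen = 2.2543 kJ/K, irreversible


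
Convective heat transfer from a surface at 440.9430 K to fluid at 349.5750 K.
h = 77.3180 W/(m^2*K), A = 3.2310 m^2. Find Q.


dT = 91.3680 K
Q = 77.3180 * 3.2310 * 91.3680 = 22825.0474 W

22825.0474 W


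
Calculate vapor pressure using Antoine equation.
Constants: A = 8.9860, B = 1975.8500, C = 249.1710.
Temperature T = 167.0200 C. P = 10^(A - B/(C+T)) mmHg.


C+T = 416.1910
B/(C+T) = 4.7475
log10(P) = 8.9860 - 4.7475 = 4.2385
P = 10^4.2385 = 17319.6974 mmHg

17319.6974 mmHg


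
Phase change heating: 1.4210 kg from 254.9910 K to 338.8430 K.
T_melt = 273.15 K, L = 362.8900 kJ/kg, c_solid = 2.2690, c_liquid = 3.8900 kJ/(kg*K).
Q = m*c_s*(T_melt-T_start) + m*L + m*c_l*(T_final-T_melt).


Q1 (sensible, solid) = 1.4210 * 2.2690 * 18.1590 = 58.5491 kJ
Q2 (latent) = 1.4210 * 362.8900 = 515.6667 kJ
Q3 (sensible, liquid) = 1.4210 * 3.8900 * 65.6930 = 363.1305 kJ
Q_total = 937.3464 kJ

937.3464 kJ


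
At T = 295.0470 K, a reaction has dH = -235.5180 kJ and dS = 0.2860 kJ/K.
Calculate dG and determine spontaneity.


T*dS = 295.0470 * 0.2860 = 84.3834 kJ
dG = -235.5180 - 84.3834 = -319.9014 kJ (spontaneous)

dG = -319.9014 kJ, spontaneous


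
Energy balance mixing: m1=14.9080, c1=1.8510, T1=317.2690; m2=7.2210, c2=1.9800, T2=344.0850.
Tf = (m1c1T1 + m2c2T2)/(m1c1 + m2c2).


num = 13674.5282
den = 41.8923
Tf = 326.4211 K

326.4211 K


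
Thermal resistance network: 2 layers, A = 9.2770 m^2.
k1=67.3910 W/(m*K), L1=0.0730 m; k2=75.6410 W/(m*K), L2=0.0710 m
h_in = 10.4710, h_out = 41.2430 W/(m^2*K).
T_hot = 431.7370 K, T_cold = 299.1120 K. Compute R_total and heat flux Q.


R_conv_in = 1/(10.4710*9.2770) = 0.0103
R_1 = 0.0730/(67.3910*9.2770) = 0.0001
R_2 = 0.0710/(75.6410*9.2770) = 0.0001
R_conv_out = 1/(41.2430*9.2770) = 0.0026
R_total = 0.0131 K/W
Q = 132.6250 / 0.0131 = 10103.9610 W

R_total = 0.0131 K/W, Q = 10103.9610 W


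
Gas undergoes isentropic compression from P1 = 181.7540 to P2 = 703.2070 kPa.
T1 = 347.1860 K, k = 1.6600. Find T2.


(k-1)/k = 0.3976
(P2/P1)^exp = 1.7125
T2 = 347.1860 * 1.7125 = 594.5467 K

594.5467 K


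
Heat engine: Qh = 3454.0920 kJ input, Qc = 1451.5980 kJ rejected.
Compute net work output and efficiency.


W = 3454.0920 - 1451.5980 = 2002.4940 kJ
eta = 2002.4940 / 3454.0920 = 0.5797 = 57.9745%

W = 2002.4940 kJ, eta = 57.9745%


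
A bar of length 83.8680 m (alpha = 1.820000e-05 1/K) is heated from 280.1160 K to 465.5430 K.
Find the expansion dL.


dT = 185.4270 K
dL = 1.820000e-05 * 83.8680 * 185.4270 = 0.283035 m
L_final = 84.151035 m

dL = 0.283035 m


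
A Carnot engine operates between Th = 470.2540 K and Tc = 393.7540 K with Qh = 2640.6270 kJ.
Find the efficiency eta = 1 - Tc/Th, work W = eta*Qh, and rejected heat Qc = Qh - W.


eta = 1 - 393.7540/470.2540 = 0.1627
W = 0.1627 * 2640.6270 = 429.5720 kJ
Qc = 2640.6270 - 429.5720 = 2211.0550 kJ

eta = 16.2678%, W = 429.5720 kJ, Qc = 2211.0550 kJ


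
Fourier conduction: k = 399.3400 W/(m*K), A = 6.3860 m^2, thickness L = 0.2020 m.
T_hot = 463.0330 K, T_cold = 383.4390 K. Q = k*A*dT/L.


dT = 79.5940 K
Q = 399.3400 * 6.3860 * 79.5940 / 0.2020 = 1004848.7326 W

1004848.7326 W


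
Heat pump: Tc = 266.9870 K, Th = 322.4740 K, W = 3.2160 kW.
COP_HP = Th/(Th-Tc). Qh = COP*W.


COP = 322.4740 / 55.4870 = 5.8117
Qh = 5.8117 * 3.2160 = 18.6904 kW

COP = 5.8117, Qh = 18.6904 kW


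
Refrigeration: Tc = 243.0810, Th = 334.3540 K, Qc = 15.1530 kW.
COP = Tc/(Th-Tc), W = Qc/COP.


COP = 243.0810 / 91.2730 = 2.6632
W = 15.1530 / 2.6632 = 5.6897 kW

COP = 2.6632, W = 5.6897 kW


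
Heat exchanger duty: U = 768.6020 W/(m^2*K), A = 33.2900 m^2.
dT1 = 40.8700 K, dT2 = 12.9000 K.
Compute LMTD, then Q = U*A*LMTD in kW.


LMTD = 24.2549 K
Q = 768.6020 * 33.2900 * 24.2549 = 620604.3537 W = 620.6044 kW

620.6044 kW


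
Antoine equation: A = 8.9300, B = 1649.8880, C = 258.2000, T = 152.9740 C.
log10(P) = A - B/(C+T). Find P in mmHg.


C+T = 411.1740
B/(C+T) = 4.0126
log10(P) = 8.9300 - 4.0126 = 4.9174
P = 10^4.9174 = 82674.7218 mmHg

82674.7218 mmHg


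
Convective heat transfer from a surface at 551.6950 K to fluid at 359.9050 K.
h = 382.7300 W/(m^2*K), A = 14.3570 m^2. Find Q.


dT = 191.7900 K
Q = 382.7300 * 14.3570 * 191.7900 = 1053858.1657 W

1053858.1657 W


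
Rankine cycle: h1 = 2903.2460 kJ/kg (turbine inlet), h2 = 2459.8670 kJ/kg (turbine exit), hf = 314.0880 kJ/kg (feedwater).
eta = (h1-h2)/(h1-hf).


W = 443.3790 kJ/kg
Q_in = 2589.1580 kJ/kg
eta = 0.1712 = 17.1244%

eta = 17.1244%


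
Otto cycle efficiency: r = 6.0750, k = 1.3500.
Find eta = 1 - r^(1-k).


r^(k-1) = 1.8804
eta = 1 - 1/1.8804 = 0.4682 = 46.8187%

46.8187%


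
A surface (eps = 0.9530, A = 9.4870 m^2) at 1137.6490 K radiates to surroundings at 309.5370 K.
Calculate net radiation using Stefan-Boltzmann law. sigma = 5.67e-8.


T^4 = 1.6751e+12
Tsurr^4 = 9.1802e+09
Q = 0.9530 * 5.67e-8 * 9.4870 * 1.6659e+12 = 853987.1533 W

853987.1533 W


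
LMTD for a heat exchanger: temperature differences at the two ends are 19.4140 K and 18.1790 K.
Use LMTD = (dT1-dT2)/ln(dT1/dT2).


dT1/dT2 = 1.0679
ln(dT1/dT2) = 0.0657
LMTD = 1.2350 / 0.0657 = 18.7897 K

18.7897 K


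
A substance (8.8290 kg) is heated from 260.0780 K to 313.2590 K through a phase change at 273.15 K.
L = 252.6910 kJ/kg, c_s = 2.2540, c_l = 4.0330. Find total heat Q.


Q1 (sensible, solid) = 8.8290 * 2.2540 * 13.0720 = 260.1402 kJ
Q2 (latent) = 8.8290 * 252.6910 = 2231.0088 kJ
Q3 (sensible, liquid) = 8.8290 * 4.0330 * 40.1090 = 1428.1755 kJ
Q_total = 3919.3245 kJ

3919.3245 kJ


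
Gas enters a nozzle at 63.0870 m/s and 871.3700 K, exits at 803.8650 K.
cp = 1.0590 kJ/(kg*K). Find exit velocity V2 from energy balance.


dT = 67.5050 K
2*cp*1000*dT = 142975.5900
V1^2 = 3979.9696
V2 = sqrt(146955.5596) = 383.3478 m/s

383.3478 m/s


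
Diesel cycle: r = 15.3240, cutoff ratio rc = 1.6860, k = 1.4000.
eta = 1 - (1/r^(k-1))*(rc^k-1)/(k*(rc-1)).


r^(k-1) = 2.9795
rc^k = 2.0778
eta = 0.6234 = 62.3356%

62.3356%


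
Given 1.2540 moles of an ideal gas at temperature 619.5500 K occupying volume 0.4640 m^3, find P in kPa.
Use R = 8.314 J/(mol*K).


P = nRT/V = 1.2540 * 8.314 * 619.5500 / 0.4640
= 6459.2771 / 0.4640 = 13920.8559 Pa = 13.9209 kPa

13.9209 kPa


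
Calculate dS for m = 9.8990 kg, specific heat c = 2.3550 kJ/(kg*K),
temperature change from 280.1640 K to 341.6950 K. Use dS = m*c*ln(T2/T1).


T2/T1 = 1.2196
ln(T2/T1) = 0.1985
dS = 9.8990 * 2.3550 * 0.1985 = 4.6285 kJ/K

4.6285 kJ/K


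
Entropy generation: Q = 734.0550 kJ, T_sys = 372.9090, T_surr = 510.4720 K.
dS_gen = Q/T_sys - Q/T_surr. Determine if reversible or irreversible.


dS_sys = 734.0550/372.9090 = 1.9685 kJ/K
dS_surr = -734.0550/510.4720 = -1.4380 kJ/K
dS_gen = 1.9685 - 1.4380 = 0.5305 kJ/K (irreversible)

dS_gen = 0.5305 kJ/K, irreversible


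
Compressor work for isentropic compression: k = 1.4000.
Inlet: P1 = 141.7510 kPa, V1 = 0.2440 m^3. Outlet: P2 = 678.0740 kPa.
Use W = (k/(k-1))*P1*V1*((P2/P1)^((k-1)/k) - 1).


(k-1)/k = 0.2857
(P2/P1)^exp = 1.5639
W = 3.5000 * 141.7510 * 0.2440 * (1.5639 - 1) = 68.2655 kJ

68.2655 kJ


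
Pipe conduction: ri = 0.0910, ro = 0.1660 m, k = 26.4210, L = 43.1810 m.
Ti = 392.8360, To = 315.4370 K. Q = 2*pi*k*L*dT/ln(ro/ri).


dT = 77.3990 K
ln(ro/ri) = 0.6011
Q = 2*pi*26.4210*43.1810*77.3990 / 0.6011 = 922975.1399 W

922975.1399 W


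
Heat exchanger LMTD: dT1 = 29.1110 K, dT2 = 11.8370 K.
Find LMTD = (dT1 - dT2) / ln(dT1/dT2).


dT1/dT2 = 2.4593
ln(dT1/dT2) = 0.8999
LMTD = 17.2740 / 0.8999 = 19.1958 K

19.1958 K


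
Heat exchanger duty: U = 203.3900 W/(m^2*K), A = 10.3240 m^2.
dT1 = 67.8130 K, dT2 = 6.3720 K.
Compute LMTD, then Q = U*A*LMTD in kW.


LMTD = 25.9810 K
Q = 203.3900 * 10.3240 * 25.9810 = 54554.9307 W = 54.5549 kW

54.5549 kW


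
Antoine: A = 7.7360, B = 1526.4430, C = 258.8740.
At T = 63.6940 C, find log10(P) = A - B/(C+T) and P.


C+T = 322.5680
B/(C+T) = 4.7322
log10(P) = 7.7360 - 4.7322 = 3.0038
P = 10^3.0038 = 1008.8839 mmHg

1008.8839 mmHg


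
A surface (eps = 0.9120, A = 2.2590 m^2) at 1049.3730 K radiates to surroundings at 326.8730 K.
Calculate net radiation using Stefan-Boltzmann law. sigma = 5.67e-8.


T^4 = 1.2126e+12
Tsurr^4 = 1.1416e+10
Q = 0.9120 * 5.67e-8 * 2.2590 * 1.2012e+12 = 140315.4985 W

140315.4985 W


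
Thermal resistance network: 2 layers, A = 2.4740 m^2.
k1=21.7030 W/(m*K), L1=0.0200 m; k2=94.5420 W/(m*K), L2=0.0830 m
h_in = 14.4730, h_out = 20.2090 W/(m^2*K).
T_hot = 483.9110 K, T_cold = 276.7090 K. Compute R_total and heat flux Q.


R_conv_in = 1/(14.4730*2.4740) = 0.0279
R_1 = 0.0200/(21.7030*2.4740) = 0.0004
R_2 = 0.0830/(94.5420*2.4740) = 0.0004
R_conv_out = 1/(20.2090*2.4740) = 0.0200
R_total = 0.0487 K/W
Q = 207.2020 / 0.0487 = 4258.4527 W

R_total = 0.0487 K/W, Q = 4258.4527 W


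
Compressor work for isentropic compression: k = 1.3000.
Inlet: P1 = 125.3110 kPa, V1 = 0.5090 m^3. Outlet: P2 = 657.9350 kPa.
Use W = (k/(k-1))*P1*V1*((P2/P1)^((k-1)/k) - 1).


(k-1)/k = 0.2308
(P2/P1)^exp = 1.4662
W = 4.3333 * 125.3110 * 0.5090 * (1.4662 - 1) = 128.8600 kJ

128.8600 kJ


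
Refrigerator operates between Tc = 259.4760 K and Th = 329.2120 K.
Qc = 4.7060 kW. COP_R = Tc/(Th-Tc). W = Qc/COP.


COP = 259.4760 / 69.7360 = 3.7208
W = 4.7060 / 3.7208 = 1.2648 kW

COP = 3.7208, W = 1.2648 kW


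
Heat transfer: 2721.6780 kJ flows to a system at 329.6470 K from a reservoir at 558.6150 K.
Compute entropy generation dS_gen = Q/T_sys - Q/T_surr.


dS_sys = 2721.6780/329.6470 = 8.2563 kJ/K
dS_surr = -2721.6780/558.6150 = -4.8722 kJ/K
dS_gen = 8.2563 - 4.8722 = 3.3842 kJ/K (irreversible)

dS_gen = 3.3842 kJ/K, irreversible


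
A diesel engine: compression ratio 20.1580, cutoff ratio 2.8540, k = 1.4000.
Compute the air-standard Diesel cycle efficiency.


r^(k-1) = 3.3249
rc^k = 4.3415
eta = 0.6128 = 61.2814%

61.2814%


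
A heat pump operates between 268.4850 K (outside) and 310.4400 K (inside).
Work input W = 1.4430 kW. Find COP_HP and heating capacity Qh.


COP = 310.4400 / 41.9550 = 7.3994
Qh = 7.3994 * 1.4430 = 10.6773 kW

COP = 7.3994, Qh = 10.6773 kW


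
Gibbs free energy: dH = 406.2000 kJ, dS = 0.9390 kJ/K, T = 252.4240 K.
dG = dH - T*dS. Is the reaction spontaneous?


T*dS = 252.4240 * 0.9390 = 237.0261 kJ
dG = 406.2000 - 237.0261 = 169.1739 kJ (non-spontaneous)

dG = 169.1739 kJ, non-spontaneous


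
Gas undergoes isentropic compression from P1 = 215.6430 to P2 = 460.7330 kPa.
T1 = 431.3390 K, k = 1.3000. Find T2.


(k-1)/k = 0.2308
(P2/P1)^exp = 1.1915
T2 = 431.3390 * 1.1915 = 513.9331 K

513.9331 K


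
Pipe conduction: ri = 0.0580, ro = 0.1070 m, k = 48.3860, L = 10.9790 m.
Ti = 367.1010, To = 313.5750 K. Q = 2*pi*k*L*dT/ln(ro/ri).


dT = 53.5260 K
ln(ro/ri) = 0.6124
Q = 2*pi*48.3860*10.9790*53.5260 / 0.6124 = 291744.0688 W

291744.0688 W


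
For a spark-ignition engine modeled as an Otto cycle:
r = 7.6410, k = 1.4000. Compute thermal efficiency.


r^(k-1) = 2.2556
eta = 1 - 1/2.2556 = 0.5567 = 55.6657%

55.6657%


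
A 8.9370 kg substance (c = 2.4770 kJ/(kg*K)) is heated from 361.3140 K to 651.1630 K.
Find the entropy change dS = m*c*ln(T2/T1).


T2/T1 = 1.8022
ln(T2/T1) = 0.5890
dS = 8.9370 * 2.4770 * 0.5890 = 13.0389 kJ/K

13.0389 kJ/K


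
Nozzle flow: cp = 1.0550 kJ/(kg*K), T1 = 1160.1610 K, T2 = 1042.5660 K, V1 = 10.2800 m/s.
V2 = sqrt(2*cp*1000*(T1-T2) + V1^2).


dT = 117.5950 K
2*cp*1000*dT = 248125.4500
V1^2 = 105.6784
V2 = sqrt(248231.1284) = 498.2280 m/s

498.2280 m/s


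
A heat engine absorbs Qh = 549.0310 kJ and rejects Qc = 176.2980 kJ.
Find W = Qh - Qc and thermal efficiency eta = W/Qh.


W = 549.0310 - 176.2980 = 372.7330 kJ
eta = 372.7330 / 549.0310 = 0.6789 = 67.8892%

W = 372.7330 kJ, eta = 67.8892%


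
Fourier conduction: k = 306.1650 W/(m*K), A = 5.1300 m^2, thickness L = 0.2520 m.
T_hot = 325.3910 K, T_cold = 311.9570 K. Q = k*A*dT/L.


dT = 13.4340 K
Q = 306.1650 * 5.1300 * 13.4340 / 0.2520 = 83729.3481 W

83729.3481 W


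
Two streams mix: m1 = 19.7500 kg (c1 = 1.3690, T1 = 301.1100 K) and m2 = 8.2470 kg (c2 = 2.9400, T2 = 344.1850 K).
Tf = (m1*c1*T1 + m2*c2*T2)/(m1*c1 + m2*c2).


num = 16486.5084
den = 51.2839
Tf = 321.4751 K

321.4751 K
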